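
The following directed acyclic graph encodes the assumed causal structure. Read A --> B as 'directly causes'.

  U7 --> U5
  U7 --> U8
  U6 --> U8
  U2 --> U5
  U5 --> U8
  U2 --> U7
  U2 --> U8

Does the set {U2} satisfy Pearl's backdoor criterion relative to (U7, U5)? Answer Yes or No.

Yes

Backdoor paths from U7 to U5 (paths whose first edge points into U7):
  P1: U7 <- U2 -> U5
  P2: U7 <- U2 -> U8 <- U5
Condition 1 (no descendant of U7 in the set): holds — descendants of U7 are {U5, U8}; none are in {U2}.
Condition 2 (every backdoor path blocked by {U2}):
  P1: blocked at fork node U2 ∈ conditioning set.
  P2: blocked at fork node U2 ∈ conditioning set.
{U2} satisfies the backdoor criterion.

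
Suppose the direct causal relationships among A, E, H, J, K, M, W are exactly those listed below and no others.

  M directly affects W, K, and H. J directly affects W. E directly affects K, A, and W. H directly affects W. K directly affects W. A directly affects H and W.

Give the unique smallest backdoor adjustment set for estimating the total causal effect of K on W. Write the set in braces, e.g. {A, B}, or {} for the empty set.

{E, M}

Variables eligible for adjustment (non-descendants of K, excluding K and W): {A, E, H, J, M}.
Backdoor paths from K to W:
  P1: K <- M -> H <- A <- E -> W
  P2: K <- M -> H <- A -> W
  P3: K <- M -> H -> W
  P4: K <- M -> W
  P5: K <- E -> A -> H <- M -> W
  P6: K <- E -> A -> H -> W
  P7: K <- E -> A -> W
  P8: K <- E -> W
The empty set is not sufficient: P3 (K <- M -> H -> W) has no collider blocking it and no conditioned non-collider, so it is open.
Try {E, M}:
  P1: blocked at fork node M ∈ conditioning set.
  P2: blocked at fork node M ∈ conditioning set.
  P3: blocked at fork node M ∈ conditioning set.
  P4: blocked at fork node M ∈ conditioning set.
  P5: blocked at fork node E ∈ conditioning set.
  P6: blocked at fork node E ∈ conditioning set.
  P7: blocked at fork node E ∈ conditioning set.
  P8: blocked at fork node E ∈ conditioning set.
{E, M} contains no descendant of K and blocks every backdoor path.
Every element of {E, M} is needed (dropping E leaves P6 open; dropping M leaves P3 open), so no proper subset is valid.
Among all size-2 subsets of the eligible variables, only {E, M} blocks every backdoor path, so it is the unique smallest valid adjustment set.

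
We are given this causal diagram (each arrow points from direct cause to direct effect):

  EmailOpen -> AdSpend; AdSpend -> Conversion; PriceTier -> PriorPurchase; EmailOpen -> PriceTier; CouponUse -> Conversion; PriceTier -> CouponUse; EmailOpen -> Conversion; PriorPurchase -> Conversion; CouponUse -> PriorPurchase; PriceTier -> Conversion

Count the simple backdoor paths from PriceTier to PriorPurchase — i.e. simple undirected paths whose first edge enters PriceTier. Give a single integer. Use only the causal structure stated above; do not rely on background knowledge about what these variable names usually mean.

A backdoor path from PriceTier to PriorPurchase is any simple undirected path whose first edge points into PriceTier (i.e. leaves PriceTier via a parent).
Parents of PriceTier: {EmailOpen}.
Enumerating:
  P1: PriceTier <- EmailOpen -> AdSpend -> Conversion <- CouponUse -> PriorPurchase
  P2: PriceTier <- EmailOpen -> AdSpend -> Conversion <- PriorPurchase
  P3: PriceTier <- EmailOpen -> Conversion <- CouponUse -> PriorPurchase
  P4: PriceTier <- EmailOpen -> Conversion <- PriorPurchase
That exhausts the simple backdoor paths. Count: 4.

4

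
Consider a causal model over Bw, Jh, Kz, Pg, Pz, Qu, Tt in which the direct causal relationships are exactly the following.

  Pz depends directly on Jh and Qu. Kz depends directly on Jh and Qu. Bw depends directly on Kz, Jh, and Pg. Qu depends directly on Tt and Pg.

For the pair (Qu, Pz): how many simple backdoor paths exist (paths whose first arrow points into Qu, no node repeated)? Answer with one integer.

2

A backdoor path from Qu to Pz is any simple undirected path whose first edge points into Qu (i.e. leaves Qu via a parent).
Parents of Qu: {Pg, Tt}.
Enumerating:
  P1: Qu <- Pg -> Bw <- Jh -> Pz
  P2: Qu <- Pg -> Bw <- Kz <- Jh -> Pz
That exhausts the simple backdoor paths. Count: 2.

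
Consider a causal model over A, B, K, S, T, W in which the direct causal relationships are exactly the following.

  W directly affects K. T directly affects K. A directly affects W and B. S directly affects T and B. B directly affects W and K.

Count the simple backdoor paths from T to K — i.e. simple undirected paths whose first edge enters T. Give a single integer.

3

A backdoor path from T to K is any simple undirected path whose first edge points into T (i.e. leaves T via a parent).
Parents of T: {S}.
Enumerating:
  P1: T <- S -> B <- A -> W -> K
  P2: T <- S -> B -> W -> K
  P3: T <- S -> B -> K
That exhausts the simple backdoor paths. Count: 3.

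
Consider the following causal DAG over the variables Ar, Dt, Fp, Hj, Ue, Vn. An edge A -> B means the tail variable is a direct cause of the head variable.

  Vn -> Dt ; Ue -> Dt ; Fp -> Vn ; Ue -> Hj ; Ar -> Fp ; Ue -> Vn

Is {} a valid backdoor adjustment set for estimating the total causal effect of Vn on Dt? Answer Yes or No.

Backdoor paths from Vn to Dt (paths whose first edge points into Vn):
  P1: Vn <- Ue -> Dt
Condition 1 (no descendant of Vn in the set): holds — descendants of Vn are {Dt}; none are in {}.
Condition 2 (every backdoor path blocked by {}):
  P1: open — no interior node is in the conditioning set.
{} does not satisfy the backdoor criterion.

No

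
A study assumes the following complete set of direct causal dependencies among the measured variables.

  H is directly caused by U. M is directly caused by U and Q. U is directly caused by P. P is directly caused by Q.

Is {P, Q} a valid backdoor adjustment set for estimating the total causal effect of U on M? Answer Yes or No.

Backdoor paths from U to M (paths whose first edge points into U):
  P1: U <- P <- Q -> M
Condition 1 (no descendant of U in the set): holds — descendants of U are {H, M}; none are in {P, Q}.
Condition 2 (every backdoor path blocked by {P, Q}):
  P1: blocked at chain node P ∈ conditioning set.
{P, Q} satisfies the backdoor criterion.

Yes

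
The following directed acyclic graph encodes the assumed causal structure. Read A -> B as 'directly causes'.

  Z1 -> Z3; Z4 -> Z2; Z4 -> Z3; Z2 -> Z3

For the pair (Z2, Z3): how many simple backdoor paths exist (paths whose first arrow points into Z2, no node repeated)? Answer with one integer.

A backdoor path from Z2 to Z3 is any simple undirected path whose first edge points into Z2 (i.e. leaves Z2 via a parent).
Parents of Z2: {Z4}.
Enumerating:
  P1: Z2 <- Z4 -> Z3
That exhausts the simple backdoor paths. Count: 1.

1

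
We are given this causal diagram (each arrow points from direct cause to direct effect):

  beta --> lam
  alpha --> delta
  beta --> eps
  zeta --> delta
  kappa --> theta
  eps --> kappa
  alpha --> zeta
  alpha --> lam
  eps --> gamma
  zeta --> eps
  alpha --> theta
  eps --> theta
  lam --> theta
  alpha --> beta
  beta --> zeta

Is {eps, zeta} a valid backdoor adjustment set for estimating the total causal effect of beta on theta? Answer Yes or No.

No

Backdoor paths from beta to theta (paths whose first edge points into beta):
  P1: beta <- alpha -> lam -> theta
  P2: beta <- alpha -> zeta -> eps -> kappa -> theta
  P3: beta <- alpha -> zeta -> eps -> theta
  P4: beta <- alpha -> theta
  P5: beta <- alpha -> delta <- zeta -> eps -> kappa -> theta
  P6: beta <- alpha -> delta <- zeta -> eps -> theta
Condition 1 (no descendant of beta in the set): FAILS — eps and zeta are descendants of beta.
Condition 2 (every backdoor path blocked by {eps, zeta}):
  P1: open — no interior node is in the conditioning set.
  P2: blocked at chain node zeta ∈ conditioning set.
  P3: blocked at chain node zeta ∈ conditioning set.
  P4: open — no interior node is in the conditioning set.
  P5: blocked at collider delta (neither it nor any descendant is in the conditioning set).
  P6: blocked at collider delta (neither it nor any descendant is in the conditioning set).
{eps, zeta} does not satisfy the backdoor criterion.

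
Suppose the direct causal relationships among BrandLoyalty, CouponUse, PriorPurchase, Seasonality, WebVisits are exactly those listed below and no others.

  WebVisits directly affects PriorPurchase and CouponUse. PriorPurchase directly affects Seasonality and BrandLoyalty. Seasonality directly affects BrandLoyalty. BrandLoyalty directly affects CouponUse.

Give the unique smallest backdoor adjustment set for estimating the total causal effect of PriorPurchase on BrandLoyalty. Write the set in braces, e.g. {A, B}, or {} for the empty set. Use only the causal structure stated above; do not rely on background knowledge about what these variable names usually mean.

Variables eligible for adjustment (non-descendants of PriorPurchase, excluding PriorPurchase and BrandLoyalty): {WebVisits}.
Backdoor paths from PriorPurchase to BrandLoyalty:
  P1: PriorPurchase <- WebVisits -> CouponUse <- BrandLoyalty
Each backdoor path contains an unconditioned collider, so every path is already blocked with the empty conditioning set:
  P1: blocked at collider CouponUse (neither it nor any descendant is in the conditioning set).
The empty set is therefore the unique smallest valid set.

{}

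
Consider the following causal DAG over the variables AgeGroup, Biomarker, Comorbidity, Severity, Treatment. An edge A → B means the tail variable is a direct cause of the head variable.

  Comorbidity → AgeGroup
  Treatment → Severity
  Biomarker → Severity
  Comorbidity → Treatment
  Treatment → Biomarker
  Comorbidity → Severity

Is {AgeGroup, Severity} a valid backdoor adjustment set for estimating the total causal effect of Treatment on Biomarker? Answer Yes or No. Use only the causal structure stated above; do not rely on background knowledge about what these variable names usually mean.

No

Backdoor paths from Treatment to Biomarker (paths whose first edge points into Treatment):
  P1: Treatment <- Comorbidity -> Severity <- Biomarker
Condition 1 (no descendant of Treatment in the set): FAILS — Severity is a descendant of Treatment.
Condition 2 (every backdoor path blocked by {AgeGroup, Severity}):
  P1: open — collider(s) Severity are conditioned on (or have a conditioned descendant) and no non-collider on the path is in the set.
{AgeGroup, Severity} does not satisfy the backdoor criterion.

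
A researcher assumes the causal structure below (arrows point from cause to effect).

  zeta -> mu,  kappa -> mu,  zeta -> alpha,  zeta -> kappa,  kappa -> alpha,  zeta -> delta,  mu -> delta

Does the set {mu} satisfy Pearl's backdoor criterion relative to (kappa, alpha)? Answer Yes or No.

No

Backdoor paths from kappa to alpha (paths whose first edge points into kappa):
  P1: kappa <- zeta -> alpha
Condition 1 (no descendant of kappa in the set): FAILS — mu is a descendant of kappa.
Condition 2 (every backdoor path blocked by {mu}):
  P1: open — no interior node is in the conditioning set.
{mu} does not satisfy the backdoor criterion.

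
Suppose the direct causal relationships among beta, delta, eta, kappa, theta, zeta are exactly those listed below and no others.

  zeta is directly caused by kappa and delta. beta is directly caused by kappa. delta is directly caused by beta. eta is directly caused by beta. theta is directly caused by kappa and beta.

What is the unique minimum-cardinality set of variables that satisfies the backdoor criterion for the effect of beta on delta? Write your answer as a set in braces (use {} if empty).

{}

Variables eligible for adjustment (non-descendants of beta, excluding beta and delta): {kappa}.
Backdoor paths from beta to delta:
  P1: beta <- kappa -> zeta <- delta
Each backdoor path contains an unconditioned collider, so every path is already blocked with the empty conditioning set:
  P1: blocked at collider zeta (neither it nor any descendant is in the conditioning set).
The empty set is therefore the unique smallest valid set.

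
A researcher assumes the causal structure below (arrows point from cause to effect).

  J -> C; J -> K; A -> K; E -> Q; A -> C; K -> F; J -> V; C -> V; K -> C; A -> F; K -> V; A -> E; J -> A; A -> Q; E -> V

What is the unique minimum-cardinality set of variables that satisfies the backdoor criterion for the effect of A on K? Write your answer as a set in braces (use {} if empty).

Variables eligible for adjustment (non-descendants of A, excluding A and K): {J}.
Backdoor paths from A to K:
  P1: A <- J -> K
  P2: A <- J -> C <- K
  P3: A <- J -> C -> V <- K
  P4: A <- J -> V <- K
  P5: A <- J -> V <- C <- K
The empty set is not sufficient: P1 (A <- J -> K) has no collider blocking it and no conditioned non-collider, so it is open.
Try {J}:
  P1: blocked at fork node J ∈ conditioning set.
  P2: blocked at fork node J ∈ conditioning set.
  P3: blocked at fork node J ∈ conditioning set.
  P4: blocked at fork node J ∈ conditioning set.
  P5: blocked at fork node J ∈ conditioning set.
{J} contains no descendant of A and blocks every backdoor path.
{J} is the unique smallest valid adjustment set.

{J}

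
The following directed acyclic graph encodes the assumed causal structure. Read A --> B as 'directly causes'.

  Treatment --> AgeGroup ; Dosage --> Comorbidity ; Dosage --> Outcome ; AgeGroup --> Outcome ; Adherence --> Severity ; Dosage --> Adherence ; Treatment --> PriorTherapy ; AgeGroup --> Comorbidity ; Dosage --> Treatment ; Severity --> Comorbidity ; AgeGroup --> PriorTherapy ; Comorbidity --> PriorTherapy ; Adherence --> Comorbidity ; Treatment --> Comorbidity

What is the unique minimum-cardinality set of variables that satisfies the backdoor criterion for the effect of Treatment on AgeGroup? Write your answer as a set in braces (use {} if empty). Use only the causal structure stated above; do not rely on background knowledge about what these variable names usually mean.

Variables eligible for adjustment (non-descendants of Treatment, excluding Treatment and AgeGroup): {Adherence, Dosage, Severity}.
Backdoor paths from Treatment to AgeGroup:
  P1: Treatment <- Dosage -> Adherence -> Severity -> Comorbidity <- AgeGroup
  P2: Treatment <- Dosage -> Adherence -> Severity -> Comorbidity -> PriorTherapy <- AgeGroup
  P3: Treatment <- Dosage -> Adherence -> Comorbidity <- AgeGroup
  P4: Treatment <- Dosage -> Adherence -> Comorbidity -> PriorTherapy <- AgeGroup
  P5: Treatment <- Dosage -> Outcome <- AgeGroup
  P6: Treatment <- Dosage -> Comorbidity <- AgeGroup
  P7: Treatment <- Dosage -> Comorbidity -> PriorTherapy <- AgeGroup
Each backdoor path contains an unconditioned collider, so every path is already blocked with the empty conditioning set:
  P1: blocked at collider Comorbidity (neither it nor any descendant is in the conditioning set).
  P2: blocked at collider PriorTherapy (neither it nor any descendant is in the conditioning set).
  P3: blocked at collider Comorbidity (neither it nor any descendant is in the conditioning set).
  P4: blocked at collider PriorTherapy (neither it nor any descendant is in the conditioning set).
  P5: blocked at collider Outcome (neither it nor any descendant is in the conditioning set).
  P6: blocked at collider Comorbidity (neither it nor any descendant is in the conditioning set).
  P7: blocked at collider PriorTherapy (neither it nor any descendant is in the conditioning set).
The empty set is therefore the unique smallest valid set.

{}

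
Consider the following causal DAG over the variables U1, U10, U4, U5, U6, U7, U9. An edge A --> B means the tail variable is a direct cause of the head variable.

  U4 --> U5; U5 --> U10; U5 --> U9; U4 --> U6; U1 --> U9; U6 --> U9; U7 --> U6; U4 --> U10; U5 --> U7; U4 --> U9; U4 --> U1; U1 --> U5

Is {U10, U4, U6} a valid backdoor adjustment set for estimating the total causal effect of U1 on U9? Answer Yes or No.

Backdoor paths from U1 to U9 (paths whose first edge points into U1):
  P1: U1 <- U4 -> U5 -> U7 -> U6 -> U9
  P2: U1 <- U4 -> U5 -> U9
  P3: U1 <- U4 -> U10 <- U5 -> U7 -> U6 -> U9
  P4: U1 <- U4 -> U10 <- U5 -> U9
  P5: U1 <- U4 -> U6 <- U7 <- U5 -> U9
  P6: U1 <- U4 -> U6 -> U9
  P7: U1 <- U4 -> U9
Condition 1 (no descendant of U1 in the set): FAILS — U10 and U6 are descendants of U1.
Condition 2 (every backdoor path blocked by {U10, U4, U6}):
  P1: blocked at fork node U4 ∈ conditioning set.
  P2: blocked at fork node U4 ∈ conditioning set.
  P3: blocked at fork node U4 ∈ conditioning set.
  P4: blocked at fork node U4 ∈ conditioning set.
  P5: blocked at fork node U4 ∈ conditioning set.
  P6: blocked at fork node U4 ∈ conditioning set.
  P7: blocked at fork node U4 ∈ conditioning set.
{U10, U4, U6} does not satisfy the backdoor criterion.

No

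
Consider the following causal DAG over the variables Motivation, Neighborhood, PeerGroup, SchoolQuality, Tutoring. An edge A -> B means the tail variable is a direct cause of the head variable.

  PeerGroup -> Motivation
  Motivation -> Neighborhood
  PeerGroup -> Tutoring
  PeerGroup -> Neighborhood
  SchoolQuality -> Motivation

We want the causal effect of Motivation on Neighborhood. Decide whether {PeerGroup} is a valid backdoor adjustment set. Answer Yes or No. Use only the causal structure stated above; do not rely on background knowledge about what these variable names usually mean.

Yes

Backdoor paths from Motivation to Neighborhood (paths whose first edge points into Motivation):
  P1: Motivation <- PeerGroup -> Neighborhood
Condition 1 (no descendant of Motivation in the set): holds — descendants of Motivation are {Neighborhood}; none are in {PeerGroup}.
Condition 2 (every backdoor path blocked by {PeerGroup}):
  P1: blocked at fork node PeerGroup ∈ conditioning set.
{PeerGroup} satisfies the backdoor criterion.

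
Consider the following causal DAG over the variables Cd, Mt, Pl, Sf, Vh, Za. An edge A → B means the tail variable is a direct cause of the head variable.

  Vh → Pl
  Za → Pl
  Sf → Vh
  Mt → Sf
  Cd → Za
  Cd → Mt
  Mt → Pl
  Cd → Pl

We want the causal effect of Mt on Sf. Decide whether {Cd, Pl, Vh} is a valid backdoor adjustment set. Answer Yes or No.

Backdoor paths from Mt to Sf (paths whose first edge points into Mt):
  P1: Mt <- Cd -> Za -> Pl <- Vh <- Sf
  P2: Mt <- Cd -> Pl <- Vh <- Sf
Condition 1 (no descendant of Mt in the set): FAILS — Pl and Vh are descendants of Mt.
Condition 2 (every backdoor path blocked by {Cd, Pl, Vh}):
  P1: blocked at fork node Cd ∈ conditioning set.
  P2: blocked at fork node Cd ∈ conditioning set.
{Cd, Pl, Vh} does not satisfy the backdoor criterion.

No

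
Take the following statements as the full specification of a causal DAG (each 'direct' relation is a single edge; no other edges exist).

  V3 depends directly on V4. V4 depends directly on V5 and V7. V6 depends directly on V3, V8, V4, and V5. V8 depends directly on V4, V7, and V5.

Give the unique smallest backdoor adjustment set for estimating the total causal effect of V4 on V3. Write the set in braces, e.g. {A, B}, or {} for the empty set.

{}

Variables eligible for adjustment (non-descendants of V4, excluding V4 and V3): {V5, V7}.
Backdoor paths from V4 to V3:
  P1: V4 <- V5 -> V8 -> V6 <- V3
  P2: V4 <- V5 -> V6 <- V3
  P3: V4 <- V7 -> V8 <- V5 -> V6 <- V3
  P4: V4 <- V7 -> V8 -> V6 <- V3
Each backdoor path contains an unconditioned collider, so every path is already blocked with the empty conditioning set:
  P1: blocked at collider V6 (neither it nor any descendant is in the conditioning set).
  P2: blocked at collider V6 (neither it nor any descendant is in the conditioning set).
  P3: blocked at collider V8 (neither it nor any descendant is in the conditioning set).
  P4: blocked at collider V6 (neither it nor any descendant is in the conditioning set).
The empty set is therefore the unique smallest valid set.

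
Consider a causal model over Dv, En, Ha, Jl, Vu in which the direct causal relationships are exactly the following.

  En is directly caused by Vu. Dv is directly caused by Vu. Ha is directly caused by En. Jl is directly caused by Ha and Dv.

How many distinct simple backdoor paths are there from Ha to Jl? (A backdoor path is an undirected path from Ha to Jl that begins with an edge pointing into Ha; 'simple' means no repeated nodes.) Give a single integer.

A backdoor path from Ha to Jl is any simple undirected path whose first edge points into Ha (i.e. leaves Ha via a parent).
Parents of Ha: {En}.
Enumerating:
  P1: Ha <- En <- Vu -> Dv -> Jl
That exhausts the simple backdoor paths. Count: 1.

1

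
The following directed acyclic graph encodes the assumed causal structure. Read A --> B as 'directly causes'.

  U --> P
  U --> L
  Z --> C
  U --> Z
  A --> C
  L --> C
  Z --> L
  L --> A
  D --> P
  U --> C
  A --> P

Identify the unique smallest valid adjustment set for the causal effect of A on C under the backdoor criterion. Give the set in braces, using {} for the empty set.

Variables eligible for adjustment (non-descendants of A, excluding A and C): {D, L, U, Z}.
Backdoor paths from A to C:
  P1: A <- L <- U -> Z -> C
  P2: A <- L <- U -> C
  P3: A <- L <- Z <- U -> C
  P4: A <- L <- Z -> C
  P5: A <- L -> C
The empty set is not sufficient: P1 (A <- L <- U -> Z -> C) has no collider blocking it and no conditioned non-collider, so it is open.
Try {L}:
  P1: blocked at chain node L ∈ conditioning set.
  P2: blocked at chain node L ∈ conditioning set.
  P3: blocked at chain node L ∈ conditioning set.
  P4: blocked at chain node L ∈ conditioning set.
  P5: blocked at fork node L ∈ conditioning set.
{L} contains no descendant of A and blocks every backdoor path.
No other singleton works — e.g. {U} leaves P4 open — so {L} is the unique smallest valid adjustment set.

{L}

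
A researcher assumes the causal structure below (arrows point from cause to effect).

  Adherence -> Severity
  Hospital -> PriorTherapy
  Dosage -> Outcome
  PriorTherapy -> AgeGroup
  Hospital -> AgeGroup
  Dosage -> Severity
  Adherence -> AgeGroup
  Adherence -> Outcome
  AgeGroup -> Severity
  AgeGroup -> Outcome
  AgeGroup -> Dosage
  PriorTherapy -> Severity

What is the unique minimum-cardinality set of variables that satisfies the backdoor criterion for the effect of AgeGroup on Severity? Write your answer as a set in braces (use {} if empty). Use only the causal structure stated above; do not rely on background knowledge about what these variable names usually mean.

{Adherence, PriorTherapy}

Variables eligible for adjustment (non-descendants of AgeGroup, excluding AgeGroup and Severity): {Adherence, Hospital, PriorTherapy}.
Backdoor paths from AgeGroup to Severity:
  P1: AgeGroup <- Hospital -> PriorTherapy -> Severity
  P2: AgeGroup <- Adherence -> Severity
  P3: AgeGroup <- Adherence -> Outcome <- Dosage -> Severity
  P4: AgeGroup <- PriorTherapy -> Severity
The empty set is not sufficient: P1 (AgeGroup <- Hospital -> PriorTherapy -> Severity) has no collider blocking it and no conditioned non-collider, so it is open.
Try {Adherence, PriorTherapy}:
  P1: blocked at chain node PriorTherapy ∈ conditioning set.
  P2: blocked at fork node Adherence ∈ conditioning set.
  P3: blocked at fork node Adherence ∈ conditioning set.
  P4: blocked at fork node PriorTherapy ∈ conditioning set.
{Adherence, PriorTherapy} contains no descendant of AgeGroup and blocks every backdoor path.
Every element of {Adherence, PriorTherapy} is needed (dropping Adherence leaves P2 open; dropping PriorTherapy leaves P1 open), so no proper subset is valid.
Among all size-2 subsets of the eligible variables, only {Adherence, PriorTherapy} blocks every backdoor path, so it is the unique smallest valid adjustment set.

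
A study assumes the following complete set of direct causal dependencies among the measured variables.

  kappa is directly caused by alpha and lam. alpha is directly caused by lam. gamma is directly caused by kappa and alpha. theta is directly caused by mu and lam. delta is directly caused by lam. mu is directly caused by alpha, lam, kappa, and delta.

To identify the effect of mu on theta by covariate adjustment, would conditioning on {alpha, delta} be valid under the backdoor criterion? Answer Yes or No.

No

Backdoor paths from mu to theta (paths whose first edge points into mu):
  P1: mu <- lam -> theta
  P2: mu <- delta <- lam -> theta
  P3: mu <- alpha <- lam -> theta
  P4: mu <- alpha -> kappa <- lam -> theta
  P5: mu <- alpha -> gamma <- kappa <- lam -> theta
  P6: mu <- kappa <- lam -> theta
  P7: mu <- kappa <- alpha <- lam -> theta
  P8: mu <- kappa -> gamma <- alpha <- lam -> theta
Condition 1 (no descendant of mu in the set): holds — descendants of mu are {theta}; none are in {alpha, delta}.
Condition 2 (every backdoor path blocked by {alpha, delta}):
  P1: open — no interior node is in the conditioning set.
  P2: blocked at chain node delta ∈ conditioning set.
  P3: blocked at chain node alpha ∈ conditioning set.
  P4: blocked at fork node alpha ∈ conditioning set.
  P5: blocked at fork node alpha ∈ conditioning set.
  P6: open — no interior node is in the conditioning set.
  P7: blocked at chain node alpha ∈ conditioning set.
  P8: blocked at collider gamma (neither it nor any descendant is in the conditioning set).
{alpha, delta} does not satisfy the backdoor criterion.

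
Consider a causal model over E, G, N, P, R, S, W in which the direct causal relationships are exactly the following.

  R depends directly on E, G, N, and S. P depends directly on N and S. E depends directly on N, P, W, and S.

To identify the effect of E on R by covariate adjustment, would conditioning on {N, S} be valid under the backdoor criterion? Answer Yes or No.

Backdoor paths from E to R (paths whose first edge points into E):
  P1: E <- N -> P <- S -> R
  P2: E <- N -> R
  P3: E <- S -> P <- N -> R
  P4: E <- S -> R
  P5: E <- P <- N -> R
  P6: E <- P <- S -> R
Condition 1 (no descendant of E in the set): holds — descendants of E are {R}; none are in {N, S}.
Condition 2 (every backdoor path blocked by {N, S}):
  P1: blocked at fork node N ∈ conditioning set.
  P2: blocked at fork node N ∈ conditioning set.
  P3: blocked at fork node S ∈ conditioning set.
  P4: blocked at fork node S ∈ conditioning set.
  P5: blocked at fork node N ∈ conditioning set.
  P6: blocked at fork node S ∈ conditioning set.
{N, S} satisfies the backdoor criterion.

Yes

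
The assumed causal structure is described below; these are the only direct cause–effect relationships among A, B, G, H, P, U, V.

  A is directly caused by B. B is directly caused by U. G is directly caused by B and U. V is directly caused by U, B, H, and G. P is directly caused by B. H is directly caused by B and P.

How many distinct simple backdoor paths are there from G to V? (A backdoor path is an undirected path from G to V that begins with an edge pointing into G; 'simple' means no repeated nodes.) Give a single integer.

8

A backdoor path from G to V is any simple undirected path whose first edge points into G (i.e. leaves G via a parent).
Parents of G: {B, U}.
Enumerating:
  P1: G <- U -> B -> P -> H -> V
  P2: G <- U -> B -> H -> V
  P3: G <- U -> B -> V
  P4: G <- U -> V
  P5: G <- B <- U -> V
  P6: G <- B -> P -> H -> V
  P7: G <- B -> H -> V
  P8: G <- B -> V
That exhausts the simple backdoor paths. Count: 8.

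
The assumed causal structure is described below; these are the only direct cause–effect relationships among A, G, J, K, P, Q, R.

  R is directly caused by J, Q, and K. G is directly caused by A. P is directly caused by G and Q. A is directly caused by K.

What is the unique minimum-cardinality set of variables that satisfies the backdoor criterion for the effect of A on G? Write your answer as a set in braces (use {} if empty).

Variables eligible for adjustment (non-descendants of A, excluding A and G): {J, K, Q, R}.
Backdoor paths from A to G:
  P1: A <- K -> R <- Q -> P <- G
Each backdoor path contains an unconditioned collider, so every path is already blocked with the empty conditioning set:
  P1: blocked at collider R (neither it nor any descendant is in the conditioning set).
The empty set is therefore the unique smallest valid set.

{}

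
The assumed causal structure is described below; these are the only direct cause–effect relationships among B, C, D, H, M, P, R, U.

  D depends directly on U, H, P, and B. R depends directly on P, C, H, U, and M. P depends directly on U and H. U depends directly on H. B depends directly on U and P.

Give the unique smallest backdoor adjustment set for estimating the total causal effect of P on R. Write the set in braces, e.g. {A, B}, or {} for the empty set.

Variables eligible for adjustment (non-descendants of P, excluding P and R): {C, H, M, U}.
Backdoor paths from P to R:
  P1: P <- H -> U -> R
  P2: P <- H -> D <- U -> R
  P3: P <- H -> D <- B <- U -> R
  P4: P <- H -> R
  P5: P <- U <- H -> R
  P6: P <- U -> B -> D <- H -> R
  P7: P <- U -> D <- H -> R
  P8: P <- U -> R
The empty set is not sufficient: P1 (P <- H -> U -> R) has no collider blocking it and no conditioned non-collider, so it is open.
Try {H, U}:
  P1: blocked at fork node H ∈ conditioning set.
  P2: blocked at fork node H ∈ conditioning set.
  P3: blocked at fork node H ∈ conditioning set.
  P4: blocked at fork node H ∈ conditioning set.
  P5: blocked at chain node U ∈ conditioning set.
  P6: blocked at fork node U ∈ conditioning set.
  P7: blocked at fork node U ∈ conditioning set.
  P8: blocked at fork node U ∈ conditioning set.
{H, U} contains no descendant of P and blocks every backdoor path.
Every element of {H, U} is needed (dropping H leaves P4 open; dropping U leaves P8 open), so no proper subset is valid.
Among all size-2 subsets of the eligible variables, only {H, U} blocks every backdoor path, so it is the unique smallest valid adjustment set.

{H, U}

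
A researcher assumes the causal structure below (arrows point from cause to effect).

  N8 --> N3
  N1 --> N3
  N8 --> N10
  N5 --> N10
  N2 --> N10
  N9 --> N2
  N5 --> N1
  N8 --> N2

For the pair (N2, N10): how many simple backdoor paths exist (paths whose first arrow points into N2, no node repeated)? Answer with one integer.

2

A backdoor path from N2 to N10 is any simple undirected path whose first edge points into N2 (i.e. leaves N2 via a parent).
Parents of N2: {N8, N9}.
Enumerating:
  P1: N2 <- N8 -> N3 <- N1 <- N5 -> N10
  P2: N2 <- N8 -> N10
That exhausts the simple backdoor paths. Count: 2.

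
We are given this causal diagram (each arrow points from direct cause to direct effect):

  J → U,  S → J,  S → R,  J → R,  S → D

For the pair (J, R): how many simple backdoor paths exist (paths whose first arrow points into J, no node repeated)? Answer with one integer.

A backdoor path from J to R is any simple undirected path whose first edge points into J (i.e. leaves J via a parent).
Parents of J: {S}.
Enumerating:
  P1: J <- S -> R
That exhausts the simple backdoor paths. Count: 1.

1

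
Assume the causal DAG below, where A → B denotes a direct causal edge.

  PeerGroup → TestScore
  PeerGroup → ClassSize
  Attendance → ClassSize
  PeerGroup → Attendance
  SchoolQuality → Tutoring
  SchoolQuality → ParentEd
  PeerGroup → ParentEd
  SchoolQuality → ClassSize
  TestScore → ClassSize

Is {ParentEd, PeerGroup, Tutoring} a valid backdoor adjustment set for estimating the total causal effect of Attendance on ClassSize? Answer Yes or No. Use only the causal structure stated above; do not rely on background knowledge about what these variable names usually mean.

Backdoor paths from Attendance to ClassSize (paths whose first edge points into Attendance):
  P1: Attendance <- PeerGroup -> TestScore -> ClassSize
  P2: Attendance <- PeerGroup -> ParentEd <- SchoolQuality -> ClassSize
  P3: Attendance <- PeerGroup -> ClassSize
Condition 1 (no descendant of Attendance in the set): holds — descendants of Attendance are {ClassSize}; none are in {ParentEd, PeerGroup, Tutoring}.
Condition 2 (every backdoor path blocked by {ParentEd, PeerGroup, Tutoring}):
  P1: blocked at fork node PeerGroup ∈ conditioning set.
  P2: blocked at fork node PeerGroup ∈ conditioning set.
  P3: blocked at fork node PeerGroup ∈ conditioning set.
{ParentEd, PeerGroup, Tutoring} satisfies the backdoor criterion.

Yes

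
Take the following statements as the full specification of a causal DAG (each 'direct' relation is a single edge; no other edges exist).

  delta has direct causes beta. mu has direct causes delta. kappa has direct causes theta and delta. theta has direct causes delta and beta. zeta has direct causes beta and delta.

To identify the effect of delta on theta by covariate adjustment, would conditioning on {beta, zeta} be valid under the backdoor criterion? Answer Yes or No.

Backdoor paths from delta to theta (paths whose first edge points into delta):
  P1: delta <- beta -> theta
Condition 1 (no descendant of delta in the set): FAILS — zeta is a descendant of delta.
Condition 2 (every backdoor path blocked by {beta, zeta}):
  P1: blocked at fork node beta ∈ conditioning set.
{beta, zeta} does not satisfy the backdoor criterion.

No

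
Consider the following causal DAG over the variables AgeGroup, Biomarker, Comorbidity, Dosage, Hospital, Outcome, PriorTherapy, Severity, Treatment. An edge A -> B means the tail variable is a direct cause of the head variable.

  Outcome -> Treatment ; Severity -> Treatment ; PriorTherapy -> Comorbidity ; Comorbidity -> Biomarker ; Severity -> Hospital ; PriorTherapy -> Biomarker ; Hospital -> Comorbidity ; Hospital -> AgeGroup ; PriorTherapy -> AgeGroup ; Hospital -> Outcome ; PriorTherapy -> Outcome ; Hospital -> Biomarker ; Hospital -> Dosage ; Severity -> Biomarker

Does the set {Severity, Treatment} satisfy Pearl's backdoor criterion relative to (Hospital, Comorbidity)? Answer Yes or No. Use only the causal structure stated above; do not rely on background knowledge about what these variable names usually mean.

No

Backdoor paths from Hospital to Comorbidity (paths whose first edge points into Hospital):
  P1: Hospital <- Severity -> Biomarker <- PriorTherapy -> Comorbidity
  P2: Hospital <- Severity -> Biomarker <- Comorbidity
  P3: Hospital <- Severity -> Treatment <- Outcome <- PriorTherapy -> Comorbidity
  P4: Hospital <- Severity -> Treatment <- Outcome <- PriorTherapy -> Biomarker <- Comorbidity
Condition 1 (no descendant of Hospital in the set): FAILS — Treatment is a descendant of Hospital.
Condition 2 (every backdoor path blocked by {Severity, Treatment}):
  P1: blocked at fork node Severity ∈ conditioning set.
  P2: blocked at fork node Severity ∈ conditioning set.
  P3: blocked at fork node Severity ∈ conditioning set.
  P4: blocked at fork node Severity ∈ conditioning set.
{Severity, Treatment} does not satisfy the backdoor criterion.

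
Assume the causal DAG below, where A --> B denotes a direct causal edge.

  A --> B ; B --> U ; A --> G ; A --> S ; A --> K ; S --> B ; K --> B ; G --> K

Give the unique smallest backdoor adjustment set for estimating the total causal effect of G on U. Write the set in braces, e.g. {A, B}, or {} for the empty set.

{A}

Variables eligible for adjustment (non-descendants of G, excluding G and U): {A, S}.
Backdoor paths from G to U:
  P1: G <- A -> K -> B -> U
  P2: G <- A -> S -> B -> U
  P3: G <- A -> B -> U
The empty set is not sufficient: P1 (G <- A -> K -> B -> U) has no collider blocking it and no conditioned non-collider, so it is open.
Try {A}:
  P1: blocked at fork node A ∈ conditioning set.
  P2: blocked at fork node A ∈ conditioning set.
  P3: blocked at fork node A ∈ conditioning set.
{A} contains no descendant of G and blocks every backdoor path.
No other singleton works — e.g. {S} leaves P1 open — so {A} is the unique smallest valid adjustment set.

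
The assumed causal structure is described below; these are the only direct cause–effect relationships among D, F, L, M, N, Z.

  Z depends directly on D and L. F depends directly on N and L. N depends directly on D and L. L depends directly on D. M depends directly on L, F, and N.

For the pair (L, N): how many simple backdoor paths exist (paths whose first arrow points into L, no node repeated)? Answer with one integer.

1

A backdoor path from L to N is any simple undirected path whose first edge points into L (i.e. leaves L via a parent).
Parents of L: {D}.
Enumerating:
  P1: L <- D -> N
That exhausts the simple backdoor paths. Count: 1.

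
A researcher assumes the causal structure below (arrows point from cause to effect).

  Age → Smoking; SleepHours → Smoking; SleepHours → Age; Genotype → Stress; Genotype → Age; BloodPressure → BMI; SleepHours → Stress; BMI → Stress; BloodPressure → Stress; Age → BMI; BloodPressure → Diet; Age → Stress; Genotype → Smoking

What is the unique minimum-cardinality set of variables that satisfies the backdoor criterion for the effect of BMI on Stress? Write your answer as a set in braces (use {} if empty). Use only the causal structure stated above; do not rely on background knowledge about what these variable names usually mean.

{Age, BloodPressure}

Variables eligible for adjustment (non-descendants of BMI, excluding BMI and Stress): {Age, BloodPressure, Diet, Genotype, SleepHours, Smoking}.
Backdoor paths from BMI to Stress:
  P1: BMI <- BloodPressure -> Stress
  P2: BMI <- Age <- Genotype -> Stress
  P3: BMI <- Age <- Genotype -> Smoking <- SleepHours -> Stress
  P4: BMI <- Age <- SleepHours -> Stress
  P5: BMI <- Age <- SleepHours -> Smoking <- Genotype -> Stress
  P6: BMI <- Age -> Stress
  P7: BMI <- Age -> Smoking <- Genotype -> Stress
  P8: BMI <- Age -> Smoking <- SleepHours -> Stress
The empty set is not sufficient: P1 (BMI <- BloodPressure -> Stress) has no collider blocking it and no conditioned non-collider, so it is open.
Try {Age, BloodPressure}:
  P1: blocked at fork node BloodPressure ∈ conditioning set.
  P2: blocked at chain node Age ∈ conditioning set.
  P3: blocked at chain node Age ∈ conditioning set.
  P4: blocked at chain node Age ∈ conditioning set.
  P5: blocked at chain node Age ∈ conditioning set.
  P6: blocked at fork node Age ∈ conditioning set.
  P7: blocked at fork node Age ∈ conditioning set.
  P8: blocked at fork node Age ∈ conditioning set.
{Age, BloodPressure} contains no descendant of BMI and blocks every backdoor path.
Every element of {Age, BloodPressure} is needed (dropping Age leaves P2 open; dropping BloodPressure leaves P1 open), so no proper subset is valid.
Among all size-2 subsets of the eligible variables, only {Age, BloodPressure} blocks every backdoor path, so it is the unique smallest valid adjustment set.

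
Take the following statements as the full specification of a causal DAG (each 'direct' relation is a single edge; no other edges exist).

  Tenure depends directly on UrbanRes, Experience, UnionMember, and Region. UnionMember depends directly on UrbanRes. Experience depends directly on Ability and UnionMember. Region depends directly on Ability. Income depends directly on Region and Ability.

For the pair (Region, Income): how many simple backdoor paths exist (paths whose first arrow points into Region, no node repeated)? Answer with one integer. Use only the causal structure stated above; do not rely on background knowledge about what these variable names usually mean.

A backdoor path from Region to Income is any simple undirected path whose first edge points into Region (i.e. leaves Region via a parent).
Parents of Region: {Ability}.
Enumerating:
  P1: Region <- Ability -> Income
That exhausts the simple backdoor paths. Count: 1.

1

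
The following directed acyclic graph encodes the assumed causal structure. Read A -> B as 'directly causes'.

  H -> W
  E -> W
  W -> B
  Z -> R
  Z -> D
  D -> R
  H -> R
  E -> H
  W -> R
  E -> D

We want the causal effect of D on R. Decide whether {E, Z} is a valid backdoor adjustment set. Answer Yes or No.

Yes

Backdoor paths from D to R (paths whose first edge points into D):
  P1: D <- E -> H -> W -> R
  P2: D <- E -> H -> R
  P3: D <- E -> W <- H -> R
  P4: D <- E -> W -> R
  P5: D <- Z -> R
Condition 1 (no descendant of D in the set): holds — descendants of D are {R}; none are in {E, Z}.
Condition 2 (every backdoor path blocked by {E, Z}):
  P1: blocked at fork node E ∈ conditioning set.
  P2: blocked at fork node E ∈ conditioning set.
  P3: blocked at fork node E ∈ conditioning set.
  P4: blocked at fork node E ∈ conditioning set.
  P5: blocked at fork node Z ∈ conditioning set.
{E, Z} satisfies the backdoor criterion.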